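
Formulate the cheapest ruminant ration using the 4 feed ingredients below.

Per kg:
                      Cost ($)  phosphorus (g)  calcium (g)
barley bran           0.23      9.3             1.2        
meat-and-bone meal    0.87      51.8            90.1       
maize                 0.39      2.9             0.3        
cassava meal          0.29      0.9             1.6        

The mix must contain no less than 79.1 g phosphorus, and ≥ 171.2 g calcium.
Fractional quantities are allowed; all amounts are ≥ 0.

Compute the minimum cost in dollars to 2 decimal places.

Set it up as a linear program. Let x1 = kg of barley bran, x2 = kg of meat-and-bone meal, x3 = kg of maize, x4 = kg of cassava meal.
Minimize 0.23x1 + 0.87x2 + 0.39x3 + 0.29x4 with:
  9.3x1 + 51.8x2 + 2.9x3 + 0.9x4 ≥ 79.1   (phosphorus)
  1.2x1 + 90.1x2 + 0.3x3 + 1.6x4 ≥ 171.2   (calcium)
  x1, x2, x3, x4 ≥ 0.
The minimum-cost mix takes nothing from barley bran, maize, cassava meal — only meat-and-bone meal. There the calcium constraint is tight.
Optimal quantities: meat-and-bone meal = 1.9 kg.
Hence cost = 0.87·1.9 = $1.6530.

$1.65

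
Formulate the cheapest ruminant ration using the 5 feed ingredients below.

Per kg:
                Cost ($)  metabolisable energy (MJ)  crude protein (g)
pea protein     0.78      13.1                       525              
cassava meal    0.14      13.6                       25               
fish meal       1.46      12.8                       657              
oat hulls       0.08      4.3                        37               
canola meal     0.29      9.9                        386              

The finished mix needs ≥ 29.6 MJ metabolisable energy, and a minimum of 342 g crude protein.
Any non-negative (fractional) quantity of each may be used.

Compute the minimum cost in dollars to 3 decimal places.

Let x1 = kg of pea protein, x2 = kg of cassava meal, x3 = kg of fish meal, x4 = kg of oat hulls, x5 = kg of canola meal.
min 0.78x1 + 0.14x2 + 1.46x3 + 0.08x4 + 0.29x5 subject to:
  13.1x1 + 13.6x2 + 12.8x3 + 4.3x4 + 9.9x5 ≥ 29.6   (metabolisable energy)
  525x1 + 25x2 + 657x3 + 37x4 + 386x5 ≥ 342   (crude protein)
  x1, x2, x3, x4, x5 ≥ 0.
The optimal basis is {cassava meal, canola meal}; pea protein, fish meal, oat hulls drop out. Binding constraints: metabolisable energy and crude protein.
That vertex is x2 = 1.607, x5 = 0.7819.
Objective = 0.14·1.607 + 0.29·0.7819 = 0.45173.

$0.452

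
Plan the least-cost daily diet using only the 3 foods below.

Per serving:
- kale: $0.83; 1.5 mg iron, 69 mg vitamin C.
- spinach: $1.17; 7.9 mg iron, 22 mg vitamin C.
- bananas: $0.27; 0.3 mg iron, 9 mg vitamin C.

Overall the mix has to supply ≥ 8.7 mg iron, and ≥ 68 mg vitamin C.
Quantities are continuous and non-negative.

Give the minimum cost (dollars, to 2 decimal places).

Let x1 = servings of kale, x2 = servings of spinach, x3 = servings of bananas.
Minimize 0.83x1 + 1.17x2 + 0.27x3 with:
  1.5x1 + 7.9x2 + 0.3x3 ≥ 8.7   (iron)
  69x1 + 22x2 + 9x3 ≥ 68   (vitamin C)
  x1, x2, x3 ≥ 0.
The minimum-cost mix takes nothing from bananas — only kale, spinach. There the iron and vitamin C constraints are tight.
Solving gives x1 = 0.6753, x2 = 0.9731.
Objective = 0.83·0.6753 + 1.17·0.9731 = 1.6990.

$1.70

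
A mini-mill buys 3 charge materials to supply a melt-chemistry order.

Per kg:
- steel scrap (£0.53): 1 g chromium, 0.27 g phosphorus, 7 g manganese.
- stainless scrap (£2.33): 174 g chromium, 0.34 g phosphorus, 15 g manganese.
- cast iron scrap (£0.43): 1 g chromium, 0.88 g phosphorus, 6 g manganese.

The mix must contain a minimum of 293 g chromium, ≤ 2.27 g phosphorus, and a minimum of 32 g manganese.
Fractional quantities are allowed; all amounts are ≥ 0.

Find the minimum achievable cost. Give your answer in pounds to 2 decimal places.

Let x1 = kg of steel scrap, x2 = kg of stainless scrap, x3 = kg of cast iron scrap.
min 0.53x1 + 2.33x2 + 0.43x3 subject to:
  1x1 + 174x2 + 1x3 ≥ 293   (chromium)
  0.27x1 + 0.34x2 + 0.88x3 ≤ 2.27   (phosphorus)
  7x1 + 15x2 + 6x3 ≥ 32   (manganese)
  x1, x2, x3 ≥ 0.
At the optimum only stainless scrap, cast iron scrap are positive (steel scrap = 0). Binding constraints: chromium and manganese.
That vertex is x2 = 1.677, x3 = 1.14.
Hence cost = 2.33·1.677 + 0.43·1.14 = £4.3976.

£4.40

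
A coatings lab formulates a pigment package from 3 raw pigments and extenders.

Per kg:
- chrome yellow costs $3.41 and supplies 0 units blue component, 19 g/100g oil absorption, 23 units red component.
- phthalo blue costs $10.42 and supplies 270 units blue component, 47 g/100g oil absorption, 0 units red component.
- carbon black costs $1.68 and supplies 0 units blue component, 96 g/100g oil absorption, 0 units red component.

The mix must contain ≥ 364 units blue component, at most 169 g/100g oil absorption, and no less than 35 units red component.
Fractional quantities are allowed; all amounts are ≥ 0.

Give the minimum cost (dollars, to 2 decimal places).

$19.24

Let x1 = kg of chrome yellow, x2 = kg of phthalo blue, x3 = kg of carbon black.
Minimise 3.41x1 + 10.42x2 + 1.68x3 s.t.:
  270x2 ≥ 364   (blue component)
  19x1 + 47x2 + 96x3 ≤ 169   (oil absorption)
  23x1 ≥ 35   (red component)
  x1, x2, x3 ≥ 0.
At the optimum only chrome yellow, phthalo blue are positive (carbon black = 0). Binding constraints: blue component and red component.
Solving gives x1 = 1.522, x2 = 1.348.
Hence cost = 3.41·1.522 + 10.42·1.348 = $19.2362.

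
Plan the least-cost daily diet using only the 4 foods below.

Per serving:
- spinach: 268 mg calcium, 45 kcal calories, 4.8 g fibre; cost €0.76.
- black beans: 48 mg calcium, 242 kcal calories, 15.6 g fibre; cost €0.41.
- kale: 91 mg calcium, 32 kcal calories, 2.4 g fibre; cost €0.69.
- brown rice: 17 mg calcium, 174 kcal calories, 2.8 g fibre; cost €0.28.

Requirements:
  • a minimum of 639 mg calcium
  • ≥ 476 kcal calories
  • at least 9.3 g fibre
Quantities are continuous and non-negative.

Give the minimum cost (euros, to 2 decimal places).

€2.24

Let x1 = servings of spinach, x2 = servings of black beans, x3 = servings of kale, x4 = servings of brown rice.
Minimise 0.76x1 + 0.41x2 + 0.69x3 + 0.28x4 with:
  268x1 + 48x2 + 91x3 + 17x4 ≥ 639   (calcium)
  45x1 + 242x2 + 32x3 + 174x4 ≥ 476   (calories)
  4.8x1 + 15.6x2 + 2.4x3 + 2.8x4 ≥ 9.3   (fibre)
  x1, x2, x3, x4 ≥ 0.
The cheapest feasible vertex uses only spinach, black beans; kale, brown rice are not used. Binding constraints: calcium and calories.
Optimal quantities: spinach = 2.102 servings, black beans = 1.576 servings.
Total cost: 0.76·2.102 + 0.41·1.576 = 2.2437.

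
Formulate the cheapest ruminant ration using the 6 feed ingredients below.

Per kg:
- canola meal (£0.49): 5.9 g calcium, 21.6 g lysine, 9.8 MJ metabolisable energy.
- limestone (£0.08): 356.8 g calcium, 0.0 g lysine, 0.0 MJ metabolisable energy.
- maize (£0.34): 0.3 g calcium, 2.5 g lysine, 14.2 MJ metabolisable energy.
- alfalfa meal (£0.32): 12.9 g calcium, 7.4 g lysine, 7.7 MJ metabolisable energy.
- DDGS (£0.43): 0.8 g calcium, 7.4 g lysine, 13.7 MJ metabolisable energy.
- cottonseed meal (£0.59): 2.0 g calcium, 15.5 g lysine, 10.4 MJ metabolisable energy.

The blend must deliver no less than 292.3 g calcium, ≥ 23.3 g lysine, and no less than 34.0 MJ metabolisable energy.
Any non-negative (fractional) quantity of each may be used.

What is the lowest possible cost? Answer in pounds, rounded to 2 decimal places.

£1.10

Let x1 = kg of canola meal, x2 = kg of limestone, x3 = kg of maize, x4 = kg of alfalfa meal, x5 = kg of DDGS, x6 = kg of cottonseed meal.
Minimize 0.49x1 + 0.08x2 + 0.34x3 + 0.32x4 + 0.43x5 + 0.59x6 with:
  5.9x1 + 356.8x2 + 0.3x3 + 12.9x4 + 0.8x5 + 2x6 ≥ 292.3   (calcium)
  21.6x1 + 2.5x3 + 7.4x4 + 7.4x5 + 15.5x6 ≥ 23.3   (lysine)
  9.8x1 + 14.2x3 + 7.7x4 + 13.7x5 + 10.4x6 ≥ 34   (metabolisable energy)
  x1, x2, x3, x4, x5, x6 ≥ 0.
At the optimum only canola meal, limestone, maize are positive (alfalfa meal, DDGS, cottonseed meal = 0). There the calcium, lysine, metabolisable energy constraints are tight.
That vertex is x1 = 0.8712, x2 = 0.8033, x3 = 1.793.
Total cost: 0.49·0.8712 + 0.08·0.8033 + 0.34·1.793 = 1.1008.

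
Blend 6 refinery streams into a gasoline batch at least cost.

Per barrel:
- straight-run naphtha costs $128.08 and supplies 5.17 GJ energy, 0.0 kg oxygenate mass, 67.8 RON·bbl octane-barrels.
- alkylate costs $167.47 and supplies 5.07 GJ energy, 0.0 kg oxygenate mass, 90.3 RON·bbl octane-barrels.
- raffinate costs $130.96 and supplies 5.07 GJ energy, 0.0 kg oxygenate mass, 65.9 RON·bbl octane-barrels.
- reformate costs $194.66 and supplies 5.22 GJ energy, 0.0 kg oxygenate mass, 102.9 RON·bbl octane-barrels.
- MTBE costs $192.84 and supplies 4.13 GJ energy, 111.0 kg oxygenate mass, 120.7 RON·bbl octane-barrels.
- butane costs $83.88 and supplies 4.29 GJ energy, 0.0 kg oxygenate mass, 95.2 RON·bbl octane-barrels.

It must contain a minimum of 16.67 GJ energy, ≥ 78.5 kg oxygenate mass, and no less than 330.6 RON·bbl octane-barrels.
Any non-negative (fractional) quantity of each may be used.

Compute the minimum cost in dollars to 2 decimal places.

$405.21

Treat it as an LP. Let x1 = barrels of straight-run naphtha, x2 = barrels of alkylate, x3 = barrels of raffinate, x4 = barrels of reformate, x5 = barrels of MTBE, x6 = barrels of butane.
Minimize 128.08x1 + 167.47x2 + 130.96x3 + 194.66x4 + 192.84x5 + 83.88x6 with:
  5.17x1 + 5.07x2 + 5.07x3 + 5.22x4 + 4.13x5 + 4.29x6 ≥ 16.67   (energy)
  111x5 ≥ 78.5   (oxygenate mass)
  67.8x1 + 90.3x2 + 65.9x3 + 102.9x4 + 120.7x5 + 95.2x6 ≥ 330.6   (octane-barrels)
  x1, x2, x3, x4, x5, x6 ≥ 0.
The optimal basis is {MTBE, butane}; straight-run naphtha, alkylate, raffinate, reformate drop out. The energy and oxygenate mass requirements are met with equality.
So MTBE = 0.7072 barrels, butane = 3.205 barrels.
Objective = 192.84·0.7072 + 83.88·3.205 = 405.2118.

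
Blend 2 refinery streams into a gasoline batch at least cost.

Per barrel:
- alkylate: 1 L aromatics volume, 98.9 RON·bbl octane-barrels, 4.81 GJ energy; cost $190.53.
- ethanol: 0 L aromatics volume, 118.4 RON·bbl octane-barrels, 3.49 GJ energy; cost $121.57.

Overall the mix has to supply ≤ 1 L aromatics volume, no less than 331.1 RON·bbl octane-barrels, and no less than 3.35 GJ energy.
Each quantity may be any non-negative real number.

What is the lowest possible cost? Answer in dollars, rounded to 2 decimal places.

Let x1 = barrels of alkylate, x2 = barrels of ethanol.
min 190.53x1 + 121.57x2 with:
  1x1 ≤ 1   (aromatics volume)
  98.9x1 + 118.4x2 ≥ 331.1   (octane-barrels)
  4.81x1 + 3.49x2 ≥ 3.35   (energy)
  x1, x2 ≥ 0.
The cheapest feasible vertex uses only ethanol; alkylate is not used. There the octane-barrels constraint is tight.
So ethanol = 2.79645 barrels.
Total cost: 121.57·2.79645 = 339.9644.

$339.96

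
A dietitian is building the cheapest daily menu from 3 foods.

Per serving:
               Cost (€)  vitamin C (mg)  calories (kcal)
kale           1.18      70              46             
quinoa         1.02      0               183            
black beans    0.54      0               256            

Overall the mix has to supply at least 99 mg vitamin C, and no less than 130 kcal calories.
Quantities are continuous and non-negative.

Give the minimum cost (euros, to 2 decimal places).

This is a linear program. Let x1 = servings of kale, x2 = servings of quinoa, x3 = servings of black beans.
min 1.18x1 + 1.02x2 + 0.54x3 subject to:
  70x1 ≥ 99   (vitamin C)
  46x1 + 183x2 + 256x3 ≥ 130   (calories)
  x1, x2, x3 ≥ 0.
The optimal basis is {kale, black beans}; quinoa drops out. There the vitamin C and calories constraints are tight.
That vertex is x1 = 1.414, x3 = 0.2537.
Cost = 1.18·1.414 + 0.54·0.2537 = 1.8055.

€1.81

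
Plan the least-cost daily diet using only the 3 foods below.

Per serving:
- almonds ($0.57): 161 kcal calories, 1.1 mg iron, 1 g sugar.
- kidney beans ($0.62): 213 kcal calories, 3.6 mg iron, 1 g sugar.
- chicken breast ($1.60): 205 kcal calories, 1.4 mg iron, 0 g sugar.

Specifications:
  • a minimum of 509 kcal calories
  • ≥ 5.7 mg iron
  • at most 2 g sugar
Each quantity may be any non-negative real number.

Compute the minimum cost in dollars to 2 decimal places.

This is a linear program. Let x1 = servings of almonds, x2 = servings of kidney beans, x3 = servings of chicken breast.
Minimize 0.57x1 + 0.62x2 + 1.6x3 with:
  161x1 + 213x2 + 205x3 ≥ 509   (calories)
  1.1x1 + 3.6x2 + 1.4x3 ≥ 5.7   (iron)
  1x1 + 1x2 ≤ 2   (sugar)
  x1, x2, x3 ≥ 0.
The cheapest feasible vertex uses only kidney beans, chicken breast; almonds is not used. There the calories and sugar constraints are tight.
Solving gives x2 = 2, x3 = 0.4049.
Cost = 0.62·2 + 1.6·0.4049 = 1.8878.

$1.89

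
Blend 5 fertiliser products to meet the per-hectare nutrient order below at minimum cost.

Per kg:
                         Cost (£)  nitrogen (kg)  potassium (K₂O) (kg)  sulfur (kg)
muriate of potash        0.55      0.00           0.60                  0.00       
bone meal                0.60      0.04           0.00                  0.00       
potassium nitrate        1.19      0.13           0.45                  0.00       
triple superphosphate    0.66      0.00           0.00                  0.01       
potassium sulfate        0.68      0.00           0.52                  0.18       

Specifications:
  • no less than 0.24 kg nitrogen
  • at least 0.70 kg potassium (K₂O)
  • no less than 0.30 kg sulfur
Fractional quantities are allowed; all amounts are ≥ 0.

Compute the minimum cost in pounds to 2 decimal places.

This is a linear program. Let x1 = kg of muriate of potash, x2 = kg of bone meal, x3 = kg of potassium nitrate, x4 = kg of triple superphosphate, x5 = kg of potassium sulfate.
Minimize 0.55x1 + 0.6x2 + 1.19x3 + 0.66x4 + 0.68x5 with:
  0.04x2 + 0.13x3 ≥ 0.24   (nitrogen)
  0.6x1 + 0.45x3 + 0.52x5 ≥ 0.7   (potassium (K₂O))
  0.01x4 + 0.18x5 ≥ 0.3   (sulfur)
  x1, x2, x3, x4, x5 ≥ 0.
The minimum-cost mix takes nothing from muriate of potash, bone meal, triple superphosphate — only potassium nitrate, potassium sulfate. There the nitrogen and sulfur constraints are tight.
So potassium nitrate = 1.846 kg, potassium sulfate = 1.667 kg.
Objective = 1.19·1.846 + 0.68·1.667 = 3.3303.

£3.33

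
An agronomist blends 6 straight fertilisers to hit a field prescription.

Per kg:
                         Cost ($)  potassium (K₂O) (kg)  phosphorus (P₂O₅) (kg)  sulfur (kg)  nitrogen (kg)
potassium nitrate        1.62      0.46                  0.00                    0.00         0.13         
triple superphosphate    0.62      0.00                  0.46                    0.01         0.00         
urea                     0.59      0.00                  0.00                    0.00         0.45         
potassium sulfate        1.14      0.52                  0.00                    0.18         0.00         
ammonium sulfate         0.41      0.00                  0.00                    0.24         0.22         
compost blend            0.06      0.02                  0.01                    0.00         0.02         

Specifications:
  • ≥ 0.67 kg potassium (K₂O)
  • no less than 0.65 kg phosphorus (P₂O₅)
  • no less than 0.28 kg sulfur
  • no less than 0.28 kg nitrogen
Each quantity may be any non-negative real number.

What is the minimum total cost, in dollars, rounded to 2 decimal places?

$2.54

Let x1 = kg of potassium nitrate, x2 = kg of triple superphosphate, x3 = kg of urea, x4 = kg of potassium sulfate, x5 = kg of ammonium sulfate, x6 = kg of compost blend.
Minimize 1.62x1 + 0.62x2 + 0.59x3 + 1.14x4 + 0.41x5 + 0.06x6 subject to:
  0.46x1 + 0.52x4 + 0.02x6 ≥ 0.67   (potassium (K₂O))
  0.46x2 + 0.01x6 ≥ 0.65   (phosphorus (P₂O₅))
  0.01x2 + 0.18x4 + 0.24x5 ≥ 0.28   (sulfur)
  0.13x1 + 0.45x3 + 0.22x5 + 0.02x6 ≥ 0.28   (nitrogen)
  x1, x2, x3, x4, x5, x6 ≥ 0.
At the optimum only triple superphosphate, potassium sulfate, ammonium sulfate, compost blend are positive (potassium nitrate, urea = 0). The potassium (K₂O), phosphorus (P₂O₅), sulfur, nitrogen requirements are met with equality.
So triple superphosphate = 1.209 kg, potassium sulfate = 0.9279 kg, ammonium sulfate = 0.4204 kg, compost blend = 9.376 kg.
Cost = 0.62·1.209 + 1.14·0.9279 + 0.41·0.4204 + 0.06·9.376 = 2.5423.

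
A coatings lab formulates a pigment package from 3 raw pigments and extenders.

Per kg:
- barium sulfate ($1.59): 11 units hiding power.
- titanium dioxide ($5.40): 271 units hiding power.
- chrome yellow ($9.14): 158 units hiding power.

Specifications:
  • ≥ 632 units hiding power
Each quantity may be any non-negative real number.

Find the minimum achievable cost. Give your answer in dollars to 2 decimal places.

$12.59

Treat it as an LP. Let x1 = kg of barium sulfate, x2 = kg of titanium dioxide, x3 = kg of chrome yellow.
Minimize 1.59x1 + 5.4x2 + 9.14x3 subject to:
  11x1 + 271x2 + 158x3 ≥ 632   (hiding power)
  x1, x2, x3 ≥ 0.
The optimal basis is {titanium dioxide}; barium sulfate, chrome yellow drop out. There the hiding power constraint is tight.
That vertex is x2 = 2.332.
Objective = 5.4·2.332 = 12.5928.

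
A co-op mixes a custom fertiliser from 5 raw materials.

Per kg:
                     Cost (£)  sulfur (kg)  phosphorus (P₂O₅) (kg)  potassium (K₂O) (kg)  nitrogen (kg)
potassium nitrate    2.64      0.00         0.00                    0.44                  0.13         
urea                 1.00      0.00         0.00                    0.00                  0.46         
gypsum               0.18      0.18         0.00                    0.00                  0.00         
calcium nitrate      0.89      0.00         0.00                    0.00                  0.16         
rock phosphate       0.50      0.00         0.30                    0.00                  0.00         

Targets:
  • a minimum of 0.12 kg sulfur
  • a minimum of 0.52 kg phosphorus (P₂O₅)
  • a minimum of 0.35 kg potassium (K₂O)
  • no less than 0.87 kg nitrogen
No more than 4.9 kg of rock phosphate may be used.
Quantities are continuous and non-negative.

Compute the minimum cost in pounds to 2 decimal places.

£4.75

Let x1 = kg of potassium nitrate, x2 = kg of urea, x3 = kg of gypsum, x4 = kg of calcium nitrate, x5 = kg of rock phosphate.
Minimize 2.64x1 + 1x2 + 0.18x3 + 0.89x4 + 0.5x5 with:
  0.18x3 ≥ 0.12   (sulfur)
  0.3x5 ≥ 0.52   (phosphorus (P₂O₅))
  0.44x1 ≥ 0.35   (potassium (K₂O))
  0.13x1 + 0.46x2 + 0.16x4 ≥ 0.87   (nitrogen)
  x5 ≤ 4.9
  x1, x2, x3, x4, x5 ≥ 0.
The minimum-cost mix takes nothing from calcium nitrate — only potassium nitrate, urea, gypsum, rock phosphate. Binding constraints: sulfur, phosphorus (P₂O₅), potassium (K₂O), nitrogen.
So potassium nitrate = 0.7955 kg, urea = 1.667 kg, gypsum = 0.6667 kg, rock phosphate = 1.733 kg.
Cost = 2.64·0.7955 + 1·1.667 + 0.18·0.6667 + 0.5·1.733 = 4.7536.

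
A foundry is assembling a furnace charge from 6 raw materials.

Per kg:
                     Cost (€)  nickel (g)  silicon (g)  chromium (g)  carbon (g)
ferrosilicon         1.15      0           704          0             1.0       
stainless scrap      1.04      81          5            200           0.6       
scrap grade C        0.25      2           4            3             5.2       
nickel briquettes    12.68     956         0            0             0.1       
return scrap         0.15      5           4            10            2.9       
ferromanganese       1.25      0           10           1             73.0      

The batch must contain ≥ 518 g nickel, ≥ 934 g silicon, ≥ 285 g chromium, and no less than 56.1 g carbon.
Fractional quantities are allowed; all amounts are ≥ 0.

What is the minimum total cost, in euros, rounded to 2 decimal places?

€8.99

Let x1 = kg of ferrosilicon, x2 = kg of stainless scrap, x3 = kg of scrap grade C, x4 = kg of nickel briquettes, x5 = kg of return scrap, x6 = kg of ferromanganese.
min 1.15x1 + 1.04x2 + 0.25x3 + 12.68x4 + 0.15x5 + 1.25x6 subject to:
  81x2 + 2x3 + 956x4 + 5x5 ≥ 518   (nickel)
  704x1 + 5x2 + 4x3 + 4x5 + 10x6 ≥ 934   (silicon)
  200x2 + 3x3 + 10x5 + 1x6 ≥ 285   (chromium)
  1x1 + 0.6x2 + 5.2x3 + 0.1x4 + 2.9x5 + 73x6 ≥ 56.1   (carbon)
  x1, x2, x3, x4, x5, x6 ≥ 0.
At the optimum only ferrosilicon, stainless scrap, ferromanganese are positive (scrap grade C, nickel briquettes, return scrap = 0). Binding constraints: nickel, silicon, carbon.
Optimal quantities: ferrosilicon = 1.271 kg, stainless scrap = 6.395 kg, ferromanganese = 0.6985 kg.
Hence cost = 1.15·1.271 + 1.04·6.395 + 1.25·0.6985 = €8.9856.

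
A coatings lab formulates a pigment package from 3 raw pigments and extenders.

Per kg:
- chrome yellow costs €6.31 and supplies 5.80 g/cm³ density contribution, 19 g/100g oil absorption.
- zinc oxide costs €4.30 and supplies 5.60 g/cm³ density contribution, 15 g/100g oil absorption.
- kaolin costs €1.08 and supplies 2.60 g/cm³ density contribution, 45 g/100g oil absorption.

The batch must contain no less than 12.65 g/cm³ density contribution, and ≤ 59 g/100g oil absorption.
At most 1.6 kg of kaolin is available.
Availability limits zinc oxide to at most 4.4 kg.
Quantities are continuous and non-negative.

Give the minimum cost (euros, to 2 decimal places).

€9.11

Let x1 = kg of chrome yellow, x2 = kg of zinc oxide, x3 = kg of kaolin.
Minimise 6.31x1 + 4.3x2 + 1.08x3 with:
  5.8x1 + 5.6x2 + 2.6x3 ≥ 12.65   (density contribution)
  19x1 + 15x2 + 45x3 ≤ 59   (oil absorption)
  x3 ≤ 1.6
  x2 ≤ 4.4
  x1, x2, x3 ≥ 0.
The cheapest feasible vertex uses only zinc oxide, kaolin; chrome yellow is not used. The density contribution and oil absorption requirements are met with equality.
That vertex is x2 = 1.952, x3 = 0.6603.
Hence cost = 4.3·1.952 + 1.08·0.6603 = €9.1067.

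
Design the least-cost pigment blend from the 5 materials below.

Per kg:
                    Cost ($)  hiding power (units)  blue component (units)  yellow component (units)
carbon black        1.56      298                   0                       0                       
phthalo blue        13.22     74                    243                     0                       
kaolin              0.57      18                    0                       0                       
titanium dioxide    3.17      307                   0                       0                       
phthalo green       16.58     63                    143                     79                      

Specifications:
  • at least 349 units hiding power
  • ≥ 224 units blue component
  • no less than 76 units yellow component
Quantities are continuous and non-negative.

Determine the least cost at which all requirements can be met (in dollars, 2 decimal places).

$22.02

This is a linear program. Let x1 = kg of carbon black, x2 = kg of phthalo blue, x3 = kg of kaolin, x4 = kg of titanium dioxide, x5 = kg of phthalo green.
Minimize 1.56x1 + 13.22x2 + 0.57x3 + 3.17x4 + 16.58x5 with:
  298x1 + 74x2 + 18x3 + 307x4 + 63x5 ≥ 349   (hiding power)
  243x2 + 143x5 ≥ 224   (blue component)
  79x5 ≥ 76   (yellow component)
  x1, x2, x3, x4, x5 ≥ 0.
The cheapest feasible vertex uses only carbon black, phthalo blue, phthalo green; kaolin, titanium dioxide are not used. The hiding power, blue component, yellow component requirements are met with equality.
Solving gives x1 = 0.8794, x2 = 0.3557, x5 = 0.962.
Cost = 1.56·0.8794 + 13.22·0.3557 + 16.58·0.962 = 22.0242.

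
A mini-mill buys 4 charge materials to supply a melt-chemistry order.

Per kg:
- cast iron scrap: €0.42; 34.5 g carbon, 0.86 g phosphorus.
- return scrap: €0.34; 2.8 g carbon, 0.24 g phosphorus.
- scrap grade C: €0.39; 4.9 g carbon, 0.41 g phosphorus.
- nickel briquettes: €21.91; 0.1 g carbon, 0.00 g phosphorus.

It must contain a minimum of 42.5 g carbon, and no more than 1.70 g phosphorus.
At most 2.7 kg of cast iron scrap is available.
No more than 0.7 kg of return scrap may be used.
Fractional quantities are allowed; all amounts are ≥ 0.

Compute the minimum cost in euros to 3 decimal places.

This is a linear program. Let x1 = kg of cast iron scrap, x2 = kg of return scrap, x3 = kg of scrap grade C, x4 = kg of nickel briquettes.
Minimize 0.42x1 + 0.34x2 + 0.39x3 + 21.91x4 s.t.:
  34.5x1 + 2.8x2 + 4.9x3 + 0.1x4 ≥ 42.5   (carbon)
  0.86x1 + 0.24x2 + 0.41x3 ≤ 1.7   (phosphorus)
  x1 ≤ 2.7
  x2 ≤ 0.7
  x1, x2, x3, x4 ≥ 0.
The optimal basis is {cast iron scrap}; return scrap, scrap grade C, nickel briquettes drop out. There the carbon constraint is tight.
Optimal quantities: cast iron scrap = 1.232 kg.
Objective = 0.42·1.232 = 0.51744.

€0.517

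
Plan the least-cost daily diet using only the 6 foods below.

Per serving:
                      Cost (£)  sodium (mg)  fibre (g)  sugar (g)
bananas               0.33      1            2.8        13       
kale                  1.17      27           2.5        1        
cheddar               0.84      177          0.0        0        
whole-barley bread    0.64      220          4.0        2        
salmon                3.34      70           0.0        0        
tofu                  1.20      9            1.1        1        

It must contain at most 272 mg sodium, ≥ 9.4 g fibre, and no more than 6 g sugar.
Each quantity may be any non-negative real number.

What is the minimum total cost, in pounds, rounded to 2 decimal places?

£3.03

Let x1 = servings of bananas, x2 = servings of kale, x3 = servings of cheddar, x4 = servings of whole-barley bread, x5 = servings of salmon, x6 = servings of tofu.
Minimize 0.33x1 + 1.17x2 + 0.84x3 + 0.64x4 + 3.34x5 + 1.2x6 s.t.:
  1x1 + 27x2 + 177x3 + 220x4 + 70x5 + 9x6 ≤ 272   (sodium)
  2.8x1 + 2.5x2 + 4x4 + 1.1x6 ≥ 9.4   (fibre)
  13x1 + 1x2 + 2x4 + 1x6 ≤ 6   (sugar)
  x1, x2, x3, x4, x5, x6 ≥ 0.
The cheapest feasible vertex uses only bananas, kale, whole-barley bread; cheddar, salmon, tofu are not used. The sodium, fibre, sugar requirements are met with equality.
Solving gives x1 = 0.1552, x2 = 2.002, x4 = 0.9899.
Objective = 0.33·0.1552 + 1.17·2.002 + 0.64·0.9899 = 3.0271.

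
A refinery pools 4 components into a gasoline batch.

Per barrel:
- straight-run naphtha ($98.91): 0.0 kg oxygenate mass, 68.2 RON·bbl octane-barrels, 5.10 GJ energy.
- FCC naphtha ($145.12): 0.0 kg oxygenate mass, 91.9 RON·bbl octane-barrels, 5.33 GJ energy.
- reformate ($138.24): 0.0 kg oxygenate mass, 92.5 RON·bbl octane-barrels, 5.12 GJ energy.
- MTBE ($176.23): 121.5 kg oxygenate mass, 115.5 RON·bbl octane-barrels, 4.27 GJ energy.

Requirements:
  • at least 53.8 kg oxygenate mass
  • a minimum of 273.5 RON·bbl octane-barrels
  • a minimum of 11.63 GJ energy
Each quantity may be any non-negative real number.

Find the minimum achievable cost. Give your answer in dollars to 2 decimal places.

$400.52

Let x1 = barrels of straight-run naphtha, x2 = barrels of FCC naphtha, x3 = barrels of reformate, x4 = barrels of MTBE.
min 98.91x1 + 145.12x2 + 138.24x3 + 176.23x4 subject to:
  121.5x4 ≥ 53.8   (oxygenate mass)
  68.2x1 + 91.9x2 + 92.5x3 + 115.5x4 ≥ 273.5   (octane-barrels)
  5.1x1 + 5.33x2 + 5.12x3 + 4.27x4 ≥ 11.63   (energy)
  x1, x2, x3, x4 ≥ 0.
The cheapest feasible vertex uses only straight-run naphtha, MTBE; FCC naphtha, reformate are not used. The oxygenate mass and octane-barrels requirements are met with equality.
That vertex is x1 = 3.2604, x4 = 0.4428.
Total cost: 98.91·3.2604 + 176.23·0.4428 = 400.5208.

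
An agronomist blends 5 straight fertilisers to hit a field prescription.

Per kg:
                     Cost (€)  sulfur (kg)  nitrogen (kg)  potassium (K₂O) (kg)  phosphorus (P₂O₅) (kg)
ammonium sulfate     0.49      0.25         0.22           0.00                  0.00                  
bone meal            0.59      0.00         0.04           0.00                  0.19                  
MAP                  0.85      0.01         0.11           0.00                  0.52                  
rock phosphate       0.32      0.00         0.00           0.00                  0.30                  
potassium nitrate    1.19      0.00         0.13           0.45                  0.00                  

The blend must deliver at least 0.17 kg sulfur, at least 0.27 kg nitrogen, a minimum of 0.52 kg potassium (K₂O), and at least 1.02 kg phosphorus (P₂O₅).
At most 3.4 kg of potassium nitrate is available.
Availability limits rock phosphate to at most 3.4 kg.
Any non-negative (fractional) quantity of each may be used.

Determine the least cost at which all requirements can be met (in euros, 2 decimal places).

€2.80

Set it up as a linear program. Let x1 = kg of ammonium sulfate, x2 = kg of bone meal, x3 = kg of MAP, x4 = kg of rock phosphate, x5 = kg of potassium nitrate.
Minimize 0.49x1 + 0.59x2 + 0.85x3 + 0.32x4 + 1.19x5 subject to:
  0.25x1 + 0.01x3 ≥ 0.17   (sulfur)
  0.22x1 + 0.04x2 + 0.11x3 + 0.13x5 ≥ 0.27   (nitrogen)
  0.45x5 ≥ 0.52   (potassium (K₂O))
  0.19x2 + 0.52x3 + 0.3x4 ≥ 1.02   (phosphorus (P₂O₅))
  x5 ≤ 3.4
  x4 ≤ 3.4
  x1, x2, x3, x4, x5 ≥ 0.
The optimal basis is {ammonium sulfate, rock phosphate, potassium nitrate}; bone meal, MAP drop out. The sulfur, potassium (K₂O), phosphorus (P₂O₅), the rock phosphate cap requirements are met with equality.
So ammonium sulfate = 0.68 kg, rock phosphate = 3.4 kg, potassium nitrate = 1.156 kg.
Hence cost = 0.49·0.68 + 0.32·3.4 + 1.19·1.156 = €2.7968.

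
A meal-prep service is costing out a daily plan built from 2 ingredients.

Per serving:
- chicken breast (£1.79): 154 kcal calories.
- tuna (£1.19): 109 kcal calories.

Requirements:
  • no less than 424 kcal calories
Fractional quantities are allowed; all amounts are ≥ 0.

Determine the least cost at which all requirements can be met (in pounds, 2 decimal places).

£4.63

Treat it as an LP. Let x1 = servings of chicken breast, x2 = servings of tuna.
min 1.79x1 + 1.19x2 s.t.:
  154x1 + 109x2 ≥ 424   (calories)
  x1, x2 ≥ 0.
The minimum-cost mix takes nothing from chicken breast — only tuna. There the calories constraint is tight.
Solving gives x2 = 3.89.
Cost = 1.19·3.89 = 4.6291.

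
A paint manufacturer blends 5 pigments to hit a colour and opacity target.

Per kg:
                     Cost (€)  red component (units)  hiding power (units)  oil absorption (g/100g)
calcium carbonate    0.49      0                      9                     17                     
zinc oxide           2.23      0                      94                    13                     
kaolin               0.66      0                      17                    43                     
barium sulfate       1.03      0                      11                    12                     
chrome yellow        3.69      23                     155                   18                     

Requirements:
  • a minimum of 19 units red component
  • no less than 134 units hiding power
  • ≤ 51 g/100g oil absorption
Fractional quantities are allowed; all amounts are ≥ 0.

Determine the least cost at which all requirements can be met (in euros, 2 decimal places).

Let x1 = kg of calcium carbonate, x2 = kg of zinc oxide, x3 = kg of kaolin, x4 = kg of barium sulfate, x5 = kg of chrome yellow.
min 0.49x1 + 2.23x2 + 0.66x3 + 1.03x4 + 3.69x5 with:
  23x5 ≥ 19   (red component)
  9x1 + 94x2 + 17x3 + 11x4 + 155x5 ≥ 134   (hiding power)
  17x1 + 13x2 + 43x3 + 12x4 + 18x5 ≤ 51   (oil absorption)
  x1, x2, x3, x4, x5 ≥ 0.
At the optimum only zinc oxide, chrome yellow are positive (calcium carbonate, kaolin, barium sulfate = 0). The red component and hiding power requirements are met with equality.
Optimal quantities: zinc oxide = 0.06337 kg, chrome yellow = 0.8261 kg.
Hence cost = 2.23·0.06337 + 3.69·0.8261 = €3.1896.

€3.19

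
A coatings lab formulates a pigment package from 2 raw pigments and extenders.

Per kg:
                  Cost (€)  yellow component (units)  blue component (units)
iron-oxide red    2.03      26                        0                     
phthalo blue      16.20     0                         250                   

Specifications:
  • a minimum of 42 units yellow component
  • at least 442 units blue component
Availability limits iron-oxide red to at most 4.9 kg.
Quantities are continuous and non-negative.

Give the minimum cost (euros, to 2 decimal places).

Let x1 = kg of iron-oxide red, x2 = kg of phthalo blue.
Minimize 2.03x1 + 16.2x2 with:
  26x1 ≥ 42   (yellow component)
  250x2 ≥ 442   (blue component)
  x1 ≤ 4.9
  x1, x2 ≥ 0.
Both inputs are positive at the optimum. There the yellow component and blue component constraints are tight.
That vertex is x1 = 1.615, x2 = 1.768.
Objective = 2.03·1.615 + 16.2·1.768 = 31.9201.

€31.92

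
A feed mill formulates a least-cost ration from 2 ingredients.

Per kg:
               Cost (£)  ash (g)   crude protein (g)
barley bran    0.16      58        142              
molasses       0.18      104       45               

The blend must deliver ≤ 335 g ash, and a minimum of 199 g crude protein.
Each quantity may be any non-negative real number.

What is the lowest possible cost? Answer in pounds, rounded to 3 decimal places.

Set it up as a linear program. Let x1 = kg of barley bran, x2 = kg of molasses.
min 0.16x1 + 0.18x2 with:
  58x1 + 104x2 ≤ 335   (ash)
  142x1 + 45x2 ≥ 199   (crude protein)
  x1, x2 ≥ 0.
At the optimum only barley bran is positive (molasses = 0). The crude protein requirement is met with equality.
That vertex is x1 = 1.401.
Hence cost = 0.16·1.401 = £0.22416.

£0.224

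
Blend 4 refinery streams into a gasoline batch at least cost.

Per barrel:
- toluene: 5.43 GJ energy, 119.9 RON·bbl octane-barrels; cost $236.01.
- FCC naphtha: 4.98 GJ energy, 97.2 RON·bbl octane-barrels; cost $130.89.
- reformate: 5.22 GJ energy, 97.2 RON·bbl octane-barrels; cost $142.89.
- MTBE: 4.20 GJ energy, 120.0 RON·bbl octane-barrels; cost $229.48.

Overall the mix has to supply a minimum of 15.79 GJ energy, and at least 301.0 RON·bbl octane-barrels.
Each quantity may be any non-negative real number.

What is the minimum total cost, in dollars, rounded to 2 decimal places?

$415.01

Let x1 = barrels of toluene, x2 = barrels of FCC naphtha, x3 = barrels of reformate, x4 = barrels of MTBE.
Minimize 236.01x1 + 130.89x2 + 142.89x3 + 229.48x4 subject to:
  5.43x1 + 4.98x2 + 5.22x3 + 4.2x4 ≥ 15.79   (energy)
  119.9x1 + 97.2x2 + 97.2x3 + 120x4 ≥ 301   (octane-barrels)
  x1, x2, x3, x4 ≥ 0.
The minimum-cost mix takes nothing from toluene, reformate, MTBE — only FCC naphtha. There the energy constraint is tight.
So FCC naphtha = 3.1707 barrels.
Hence cost = 130.89·3.1707 = $415.0129.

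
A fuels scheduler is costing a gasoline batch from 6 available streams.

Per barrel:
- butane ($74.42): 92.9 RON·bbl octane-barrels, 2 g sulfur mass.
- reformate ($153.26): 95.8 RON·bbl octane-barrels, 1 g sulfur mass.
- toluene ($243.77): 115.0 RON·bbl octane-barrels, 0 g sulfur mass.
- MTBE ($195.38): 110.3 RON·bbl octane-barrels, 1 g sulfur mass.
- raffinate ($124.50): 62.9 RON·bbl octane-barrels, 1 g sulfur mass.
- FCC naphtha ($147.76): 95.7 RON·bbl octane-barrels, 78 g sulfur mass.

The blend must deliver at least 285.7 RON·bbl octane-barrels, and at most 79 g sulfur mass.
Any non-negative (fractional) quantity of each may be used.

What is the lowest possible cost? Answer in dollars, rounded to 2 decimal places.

$228.87

Treat it as an LP. Let x1 = barrels of butane, x2 = barrels of reformate, x3 = barrels of toluene, x4 = barrels of MTBE, x5 = barrels of raffinate, x6 = barrels of FCC naphtha.
min 74.42x1 + 153.26x2 + 243.77x3 + 195.38x4 + 124.5x5 + 147.76x6 with:
  92.9x1 + 95.8x2 + 115x3 + 110.3x4 + 62.9x5 + 95.7x6 ≥ 285.7   (octane-barrels)
  2x1 + 1x2 + 1x4 + 1x5 + 78x6 ≤ 79   (sulfur mass)
  x1, x2, x3, x4, x5, x6 ≥ 0.
The optimal basis is {butane}; reformate, toluene, MTBE, raffinate, FCC naphtha drop out. Binding constraint: octane-barrels.
Solving gives x1 = 3.07535.
Hence cost = 74.42·3.07535 = $228.8675.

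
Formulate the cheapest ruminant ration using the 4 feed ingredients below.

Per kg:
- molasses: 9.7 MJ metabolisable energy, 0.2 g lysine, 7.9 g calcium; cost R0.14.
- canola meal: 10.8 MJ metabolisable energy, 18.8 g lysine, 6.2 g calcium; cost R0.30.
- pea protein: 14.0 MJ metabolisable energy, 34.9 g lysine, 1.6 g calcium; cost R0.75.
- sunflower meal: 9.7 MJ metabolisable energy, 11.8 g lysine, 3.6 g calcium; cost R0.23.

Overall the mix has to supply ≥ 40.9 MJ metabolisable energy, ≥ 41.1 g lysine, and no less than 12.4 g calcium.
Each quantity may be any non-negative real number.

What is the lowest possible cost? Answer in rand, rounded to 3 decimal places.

R0.903

Set it up as a linear program. Let x1 = kg of molasses, x2 = kg of canola meal, x3 = kg of pea protein, x4 = kg of sunflower meal.
Minimise 0.14x1 + 0.3x2 + 0.75x3 + 0.23x4 s.t.:
  9.7x1 + 10.8x2 + 14x3 + 9.7x4 ≥ 40.9   (metabolisable energy)
  0.2x1 + 18.8x2 + 34.9x3 + 11.8x4 ≥ 41.1   (lysine)
  7.9x1 + 6.2x2 + 1.6x3 + 3.6x4 ≥ 12.4   (calcium)
  x1, x2, x3, x4 ≥ 0.
At the optimum only molasses, canola meal are positive (pea protein, sunflower meal = 0). The metabolisable energy and lysine requirements are met with equality.
Optimal quantities: molasses = 1.804 kg, canola meal = 2.167 kg.
Total cost: 0.14·1.804 + 0.3·2.167 = 0.90266.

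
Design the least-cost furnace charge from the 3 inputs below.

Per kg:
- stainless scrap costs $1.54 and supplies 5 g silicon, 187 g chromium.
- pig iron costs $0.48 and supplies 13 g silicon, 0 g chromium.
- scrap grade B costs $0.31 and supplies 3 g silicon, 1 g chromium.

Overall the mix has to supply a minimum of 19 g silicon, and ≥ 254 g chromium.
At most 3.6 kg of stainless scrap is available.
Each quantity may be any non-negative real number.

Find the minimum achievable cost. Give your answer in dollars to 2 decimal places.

$2.54

Let x1 = kg of stainless scrap, x2 = kg of pig iron, x3 = kg of scrap grade B.
Minimize 1.54x1 + 0.48x2 + 0.31x3 s.t.:
  5x1 + 13x2 + 3x3 ≥ 19   (silicon)
  187x1 + 1x3 ≥ 254   (chromium)
  x1 ≤ 3.6
  x1, x2, x3 ≥ 0.
The cheapest feasible vertex uses only stainless scrap, pig iron; scrap grade B is not used. There the silicon and chromium constraints are tight.
So stainless scrap = 1.358 kg, pig iron = 0.9391 kg.
Total cost: 1.54·1.358 + 0.48·0.9391 = 2.5421.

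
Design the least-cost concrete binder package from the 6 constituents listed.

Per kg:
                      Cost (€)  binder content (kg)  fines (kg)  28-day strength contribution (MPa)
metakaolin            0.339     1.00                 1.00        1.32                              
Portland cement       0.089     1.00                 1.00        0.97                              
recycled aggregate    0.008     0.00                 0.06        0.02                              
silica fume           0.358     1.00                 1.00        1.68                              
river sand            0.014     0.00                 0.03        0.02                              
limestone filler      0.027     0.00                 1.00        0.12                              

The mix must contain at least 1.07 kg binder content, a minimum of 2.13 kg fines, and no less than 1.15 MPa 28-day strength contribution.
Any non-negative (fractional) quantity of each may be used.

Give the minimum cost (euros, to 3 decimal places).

€0.124

Set it up as a linear program. Let x1 = kg of metakaolin, x2 = kg of Portland cement, x3 = kg of recycled aggregate, x4 = kg of silica fume, x5 = kg of river sand, x6 = kg of limestone filler.
Minimise 0.339x1 + 0.089x2 + 0.008x3 + 0.358x4 + 0.014x5 + 0.027x6 subject to:
  1x1 + 1x2 + 1x4 ≥ 1.07   (binder content)
  1x1 + 1x2 + 0.06x3 + 1x4 + 0.03x5 + 1x6 ≥ 2.13   (fines)
  1.32x1 + 0.97x2 + 0.02x3 + 1.68x4 + 0.02x5 + 0.12x6 ≥ 1.15   (28-day strength contribution)
  x1, x2, x3, x4, x5, x6 ≥ 0.
The minimum-cost mix takes nothing from metakaolin, recycled aggregate, silica fume, river sand — only Portland cement, limestone filler. There the binder content and fines constraints are tight.
Solving gives x2 = 1.07, x6 = 1.06.
Total cost: 0.089·1.07 + 0.027·1.06 = 0.12385.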